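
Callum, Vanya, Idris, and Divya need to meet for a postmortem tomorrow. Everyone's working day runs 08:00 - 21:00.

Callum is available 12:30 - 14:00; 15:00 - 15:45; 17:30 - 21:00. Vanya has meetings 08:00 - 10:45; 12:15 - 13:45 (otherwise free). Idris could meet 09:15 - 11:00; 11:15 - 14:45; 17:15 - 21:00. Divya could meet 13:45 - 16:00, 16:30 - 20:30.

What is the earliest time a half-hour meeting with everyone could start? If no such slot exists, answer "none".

Callum free: 12:30-14:00, 15:00-15:45, 17:30-21:00.
Vanya free: 10:45-12:15, 13:45-21:00 (invert busy blocks within the working day).
Idris free: 09:15-11:00, 11:15-14:45, 17:15-21:00.
Divya free: 13:45-16:00, 16:30-20:30.
Callum ∩ Vanya: 13:45-14:00, 15:00-15:45, 17:30-21:00.
Callum ∩ Vanya ∩ Idris: 13:45-14:00, 17:30-21:00.
Callum ∩ Vanya ∩ Idris ∩ Divya: 13:45-14:00, 17:30-20:30.
The first common window of at least 30 minutes is 17:30-20:30, so the earliest start is 17:30.

17:30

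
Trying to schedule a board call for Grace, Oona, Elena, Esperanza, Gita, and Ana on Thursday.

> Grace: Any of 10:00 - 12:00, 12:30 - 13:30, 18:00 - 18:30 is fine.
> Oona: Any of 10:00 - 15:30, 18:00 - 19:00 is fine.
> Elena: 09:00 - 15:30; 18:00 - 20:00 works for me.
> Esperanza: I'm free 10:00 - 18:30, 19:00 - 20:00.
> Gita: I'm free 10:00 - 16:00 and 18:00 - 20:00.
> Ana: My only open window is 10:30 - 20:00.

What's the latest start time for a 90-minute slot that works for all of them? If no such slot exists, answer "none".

10:30

Grace ∩ Oona: 10:00-12:00, 12:30-13:30, 18:00-18:30.
Grace ∩ Oona ∩ Elena: 10:00-12:00, 12:30-13:30, 18:00-18:30.
Grace ∩ Oona ∩ Elena ∩ Esperanza: 10:00-12:00, 12:30-13:30, 18:00-18:30.
Grace ∩ Oona ∩ Elena ∩ Esperanza ∩ Gita: 10:00-12:00, 12:30-13:30, 18:00-18:30.
Grace ∩ Oona ∩ Elena ∩ Esperanza ∩ Gita ∩ Ana: 10:30-12:00, 12:30-13:30, 18:00-18:30.
The last common window of at least 90 minutes is 10:30-12:00; a 90-minute meeting can start as late as 10:30 and still end by 12:00.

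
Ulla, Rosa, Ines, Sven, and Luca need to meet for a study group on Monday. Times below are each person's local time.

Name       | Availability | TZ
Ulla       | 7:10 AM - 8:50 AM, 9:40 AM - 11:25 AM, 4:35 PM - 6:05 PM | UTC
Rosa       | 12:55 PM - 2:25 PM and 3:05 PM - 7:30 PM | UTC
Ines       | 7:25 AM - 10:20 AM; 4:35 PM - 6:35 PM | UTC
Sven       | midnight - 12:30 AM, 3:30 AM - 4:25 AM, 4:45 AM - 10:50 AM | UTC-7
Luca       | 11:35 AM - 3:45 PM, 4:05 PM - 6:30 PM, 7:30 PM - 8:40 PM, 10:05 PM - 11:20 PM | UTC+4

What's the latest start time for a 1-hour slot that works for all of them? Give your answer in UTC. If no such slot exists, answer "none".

none

Ulla in UTC: 07:10-08:50, 09:40-11:25, 16:35-18:05.
Rosa in UTC: 12:55-14:25, 15:05-19:30.
Ines in UTC: 07:25-10:20, 16:35-18:35.
Sven in UTC: 07:00-07:30, 10:30-11:25, 11:45-17:50 (add 7h to convert from UTC-7).
Luca in UTC: 07:35-11:45, 12:05-14:30, 15:30-16:40, 18:05-19:20 (subtract 4h to convert from UTC+4).
Ulla ∩ Rosa: 16:35-18:05.
Ulla ∩ Rosa ∩ Ines: 16:35-18:05.
Ulla ∩ Rosa ∩ Ines ∩ Sven: 16:35-17:50.
Ulla ∩ Rosa ∩ Ines ∩ Sven ∩ Luca: 16:35-16:40.
No common window is at least 60 minutes long.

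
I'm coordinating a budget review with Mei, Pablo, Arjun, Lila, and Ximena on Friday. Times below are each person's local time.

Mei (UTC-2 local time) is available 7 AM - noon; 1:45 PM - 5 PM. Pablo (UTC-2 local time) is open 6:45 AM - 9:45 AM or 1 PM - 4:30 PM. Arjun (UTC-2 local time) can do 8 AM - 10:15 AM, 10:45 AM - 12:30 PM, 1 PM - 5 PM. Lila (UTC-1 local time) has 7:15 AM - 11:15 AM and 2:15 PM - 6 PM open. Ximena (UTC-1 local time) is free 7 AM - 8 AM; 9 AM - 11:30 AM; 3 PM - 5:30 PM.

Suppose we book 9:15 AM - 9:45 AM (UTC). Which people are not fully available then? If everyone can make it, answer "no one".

Mei in UTC: 09:00-14:00, 15:45-19:00 (add 2h to convert from UTC-2).
Pablo in UTC: 08:45-11:45, 15:00-18:30 (add 2h to convert from UTC-2).
Arjun in UTC: 10:00-12:15, 12:45-14:30, 15:00-19:00 (add 2h to convert from UTC-2).
Lila in UTC: 08:15-12:15, 15:15-19:00 (add 1h to convert from UTC-1).
Ximena in UTC: 08:00-09:00, 10:00-12:30, 16:00-18:30 (add 1h to convert from UTC-1).
Mei: free for 09:15-09:45. Pablo: free for 09:15-09:45. Arjun: not fully free for 09:15-09:45. Lila: free for 09:15-09:45. Ximena: not fully free for 09:15-09:45.

Arjun, Ximena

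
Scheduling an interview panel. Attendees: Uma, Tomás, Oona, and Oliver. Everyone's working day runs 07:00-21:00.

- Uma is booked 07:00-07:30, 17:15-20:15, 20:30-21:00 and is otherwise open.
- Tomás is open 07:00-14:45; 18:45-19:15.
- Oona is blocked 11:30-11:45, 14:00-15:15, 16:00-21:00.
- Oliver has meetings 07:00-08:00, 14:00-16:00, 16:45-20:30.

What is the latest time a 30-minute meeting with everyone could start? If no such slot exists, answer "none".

13:30

Uma free: 07:30-17:15, 20:15-20:30 (invert busy blocks within the working day).
Tomás free: 07:00-14:45, 18:45-19:15.
Oona free: 07:00-11:30, 11:45-14:00, 15:15-16:00 (invert busy blocks within the working day).
Oliver free: 08:00-14:00, 16:00-16:45, 20:30-21:00 (invert busy blocks within the working day).
Uma ∩ Tomás: 07:30-14:45.
Uma ∩ Tomás ∩ Oona: 07:30-11:30, 11:45-14:00.
Uma ∩ Tomás ∩ Oona ∩ Oliver: 08:00-11:30, 11:45-14:00.
Those are the intersection windows.
The last common window of at least 30 minutes is 11:45-14:00; a 30-minute meeting can start as late as 13:30 and still end by 14:00.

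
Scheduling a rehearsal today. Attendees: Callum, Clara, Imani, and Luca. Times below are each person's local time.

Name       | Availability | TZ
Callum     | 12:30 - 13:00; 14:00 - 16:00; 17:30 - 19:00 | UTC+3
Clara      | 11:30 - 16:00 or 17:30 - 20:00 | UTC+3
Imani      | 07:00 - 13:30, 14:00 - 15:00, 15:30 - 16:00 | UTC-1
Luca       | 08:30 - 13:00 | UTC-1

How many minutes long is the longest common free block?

120

Callum in UTC: 09:30-10:00, 11:00-13:00, 14:30-16:00 (subtract 3h to convert from UTC+3).
Clara in UTC: 08:30-13:00, 14:30-17:00 (subtract 3h to convert from UTC+3).
Imani in UTC: 08:00-14:30, 15:00-16:00, 16:30-17:00 (add 1h to convert from UTC-1).
Luca in UTC: 09:30-14:00 (add 1h to convert from UTC-1).
Callum ∩ Clara: 09:30-10:00, 11:00-13:00, 14:30-16:00.
Callum ∩ Clara ∩ Imani: 09:30-10:00, 11:00-13:00, 15:00-16:00.
Callum ∩ Clara ∩ Imani ∩ Luca: 09:30-10:00, 11:00-13:00.
The longest is 11:00-13:00 at 120 minutes.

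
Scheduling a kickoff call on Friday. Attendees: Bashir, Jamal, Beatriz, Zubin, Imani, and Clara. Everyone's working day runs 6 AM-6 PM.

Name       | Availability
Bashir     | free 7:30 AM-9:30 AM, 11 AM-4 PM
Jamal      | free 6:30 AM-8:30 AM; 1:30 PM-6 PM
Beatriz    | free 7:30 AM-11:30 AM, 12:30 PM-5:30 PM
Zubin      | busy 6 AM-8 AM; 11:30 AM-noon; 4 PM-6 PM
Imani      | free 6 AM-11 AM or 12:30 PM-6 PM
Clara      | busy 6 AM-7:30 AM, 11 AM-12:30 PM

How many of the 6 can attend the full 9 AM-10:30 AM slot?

Bashir free: 07:30-09:30, 11:00-16:00.
Jamal free: 06:30-08:30, 13:30-18:00.
Beatriz free: 07:30-11:30, 12:30-17:30.
Zubin free: 08:00-11:30, 12:00-16:00 (invert busy blocks within the working day).
Imani free: 06:00-11:00, 12:30-18:00.
Clara free: 07:30-11:00, 12:30-18:00 (invert busy blocks within the working day).
Beatriz, Zubin, Imani, and Clara can make the full 09:00-10:30 slot — that's 4.

4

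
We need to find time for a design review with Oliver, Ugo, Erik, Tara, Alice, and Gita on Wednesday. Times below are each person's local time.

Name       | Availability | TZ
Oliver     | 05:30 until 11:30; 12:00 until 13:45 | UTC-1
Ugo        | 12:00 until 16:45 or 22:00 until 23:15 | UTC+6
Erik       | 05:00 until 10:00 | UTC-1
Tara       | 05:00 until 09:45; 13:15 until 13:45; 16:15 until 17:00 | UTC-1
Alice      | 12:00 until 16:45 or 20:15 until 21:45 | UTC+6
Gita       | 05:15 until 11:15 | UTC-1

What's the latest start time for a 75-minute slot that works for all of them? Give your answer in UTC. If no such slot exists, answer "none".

Oliver in UTC: 06:30-12:30, 13:00-14:45 (add 1h to convert from UTC-1).
Ugo in UTC: 06:00-10:45, 16:00-17:15 (subtract 6h to convert from UTC+6).
Erik in UTC: 06:00-11:00 (add 1h to convert from UTC-1).
Tara in UTC: 06:00-10:45, 14:15-14:45, 17:15-18:00 (add 1h to convert from UTC-1).
Alice in UTC: 06:00-10:45, 14:15-15:45 (subtract 6h to convert from UTC+6).
Gita in UTC: 06:15-12:15 (add 1h to convert from UTC-1).
Oliver ∩ Ugo: 06:30-10:45.
Oliver ∩ Ugo ∩ Erik: 06:30-10:45.
Oliver ∩ Ugo ∩ Erik ∩ Tara: 06:30-10:45.
Oliver ∩ Ugo ∩ Erik ∩ Tara ∩ Alice: 06:30-10:45.
Oliver ∩ Ugo ∩ Erik ∩ Tara ∩ Alice ∩ Gita: 06:30-10:45.
The last common window of at least 75 minutes is 06:30-10:45; a 75-minute meeting can start as late as 09:30 and still end by 10:45.

09:30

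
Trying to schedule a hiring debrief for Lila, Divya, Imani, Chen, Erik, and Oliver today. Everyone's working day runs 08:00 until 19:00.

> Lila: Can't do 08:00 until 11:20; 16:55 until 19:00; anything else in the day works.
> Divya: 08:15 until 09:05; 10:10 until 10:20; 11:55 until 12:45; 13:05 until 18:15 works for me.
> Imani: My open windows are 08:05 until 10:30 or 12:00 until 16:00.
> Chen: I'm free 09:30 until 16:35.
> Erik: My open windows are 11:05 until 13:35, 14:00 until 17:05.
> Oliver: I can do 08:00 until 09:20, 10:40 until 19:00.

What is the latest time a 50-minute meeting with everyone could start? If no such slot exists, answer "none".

Lila free: 11:20-16:55 (invert busy blocks within the working day).
Divya free: 08:15-09:05, 10:10-10:20, 11:55-12:45, 13:05-18:15.
Imani free: 08:05-10:30, 12:00-16:00.
Chen free: 09:30-16:35.
Erik free: 11:05-13:35, 14:00-17:05.
Oliver free: 08:00-09:20, 10:40-19:00.
Lila ∩ Divya: 11:55-12:45, 13:05-16:55.
Lila ∩ Divya ∩ Imani: 12:00-12:45, 13:05-16:00.
Lila ∩ Divya ∩ Imani ∩ Chen: 12:00-12:45, 13:05-16:00.
Lila ∩ Divya ∩ Imani ∩ Chen ∩ Erik: 12:00-12:45, 13:05-13:35, 14:00-16:00.
Lila ∩ Divya ∩ Imani ∩ Chen ∩ Erik ∩ Oliver: 12:00-12:45, 13:05-13:35, 14:00-16:00.
So the common availability across everyone is 12:00-12:45, 13:05-13:35, 14:00-16:00.
The last common window of at least 50 minutes is 14:00-16:00; a 50-minute meeting can start as late as 15:10 and still end by 16:00.

15:10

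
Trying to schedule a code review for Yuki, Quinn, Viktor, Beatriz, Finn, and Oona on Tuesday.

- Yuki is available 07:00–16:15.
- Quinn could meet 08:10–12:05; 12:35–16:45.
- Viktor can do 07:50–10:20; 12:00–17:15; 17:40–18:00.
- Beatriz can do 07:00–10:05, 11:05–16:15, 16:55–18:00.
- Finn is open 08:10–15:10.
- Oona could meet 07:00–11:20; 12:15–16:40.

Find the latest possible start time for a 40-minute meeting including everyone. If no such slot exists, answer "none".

14:30

Yuki ∩ Quinn: 08:10-12:05, 12:35-16:15.
Yuki ∩ Quinn ∩ Viktor: 08:10-10:20, 12:00-12:05, 12:35-16:15.
Yuki ∩ Quinn ∩ Viktor ∩ Beatriz: 08:10-10:05, 12:00-12:05, 12:35-16:15.
Yuki ∩ Quinn ∩ Viktor ∩ Beatriz ∩ Finn: 08:10-10:05, 12:00-12:05, 12:35-15:10.
Yuki ∩ Quinn ∩ Viktor ∩ Beatriz ∩ Finn ∩ Oona: 08:10-10:05, 12:35-15:10.
The last common window of at least 40 minutes is 12:35-15:10; a 40-minute meeting can start as late as 14:30 and still end by 15:10.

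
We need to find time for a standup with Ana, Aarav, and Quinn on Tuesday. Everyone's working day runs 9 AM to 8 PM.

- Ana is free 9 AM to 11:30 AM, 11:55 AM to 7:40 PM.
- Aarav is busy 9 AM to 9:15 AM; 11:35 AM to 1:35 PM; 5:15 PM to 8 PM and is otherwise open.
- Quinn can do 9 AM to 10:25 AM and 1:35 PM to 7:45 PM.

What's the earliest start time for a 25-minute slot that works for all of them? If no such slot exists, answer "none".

09:15

Ana free: 09:00-11:30, 11:55-19:40.
Aarav free: 09:15-11:35, 13:35-17:15 (invert busy blocks within the working day).
Quinn free: 09:00-10:25, 13:35-19:45.
Ana ∩ Aarav: 09:15-11:30, 13:35-17:15.
Ana ∩ Aarav ∩ Quinn: 09:15-10:25, 13:35-17:15.
The first common window of at least 25 minutes is 09:15-10:25, so the earliest start is 09:15.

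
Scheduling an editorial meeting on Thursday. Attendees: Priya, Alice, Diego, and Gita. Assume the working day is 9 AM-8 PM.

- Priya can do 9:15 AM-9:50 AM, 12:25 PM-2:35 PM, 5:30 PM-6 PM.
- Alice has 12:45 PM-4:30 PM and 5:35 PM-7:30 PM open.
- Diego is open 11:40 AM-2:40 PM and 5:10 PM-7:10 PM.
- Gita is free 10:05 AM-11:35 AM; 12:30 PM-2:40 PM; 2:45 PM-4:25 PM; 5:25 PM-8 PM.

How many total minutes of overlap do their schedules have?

135

Priya ∩ Alice: 12:45-14:35, 17:35-18:00.
Priya ∩ Alice ∩ Diego: 12:45-14:35, 17:35-18:00.
Priya ∩ Alice ∩ Diego ∩ Gita: 12:45-14:35, 17:35-18:00.
Summing the common windows: 110 + 25 = 135 minutes.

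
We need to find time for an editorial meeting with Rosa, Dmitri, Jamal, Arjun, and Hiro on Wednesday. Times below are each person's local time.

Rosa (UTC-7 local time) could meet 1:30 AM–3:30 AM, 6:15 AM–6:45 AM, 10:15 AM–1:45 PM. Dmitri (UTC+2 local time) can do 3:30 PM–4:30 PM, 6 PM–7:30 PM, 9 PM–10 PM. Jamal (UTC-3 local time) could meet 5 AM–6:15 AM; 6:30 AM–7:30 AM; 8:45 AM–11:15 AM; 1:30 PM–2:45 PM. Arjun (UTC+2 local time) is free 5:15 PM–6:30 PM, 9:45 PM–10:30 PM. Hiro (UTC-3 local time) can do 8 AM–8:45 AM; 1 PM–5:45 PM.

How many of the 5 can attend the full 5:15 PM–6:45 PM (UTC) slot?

Rosa in UTC: 08:30-10:30, 13:15-13:45, 17:15-20:45 (add 7h to convert from UTC-7).
Dmitri in UTC: 13:30-14:30, 16:00-17:30, 19:00-20:00 (subtract 2h to convert from UTC+2).
Jamal in UTC: 08:00-09:15, 09:30-10:30, 11:45-14:15, 16:30-17:45 (add 3h to convert from UTC-3).
Arjun in UTC: 15:15-16:30, 19:45-20:30 (subtract 2h to convert from UTC+2).
Hiro in UTC: 11:00-11:45, 16:00-20:45 (add 3h to convert from UTC-3).
Rosa and Hiro can make the full 17:15-18:45 slot — that's 2.

2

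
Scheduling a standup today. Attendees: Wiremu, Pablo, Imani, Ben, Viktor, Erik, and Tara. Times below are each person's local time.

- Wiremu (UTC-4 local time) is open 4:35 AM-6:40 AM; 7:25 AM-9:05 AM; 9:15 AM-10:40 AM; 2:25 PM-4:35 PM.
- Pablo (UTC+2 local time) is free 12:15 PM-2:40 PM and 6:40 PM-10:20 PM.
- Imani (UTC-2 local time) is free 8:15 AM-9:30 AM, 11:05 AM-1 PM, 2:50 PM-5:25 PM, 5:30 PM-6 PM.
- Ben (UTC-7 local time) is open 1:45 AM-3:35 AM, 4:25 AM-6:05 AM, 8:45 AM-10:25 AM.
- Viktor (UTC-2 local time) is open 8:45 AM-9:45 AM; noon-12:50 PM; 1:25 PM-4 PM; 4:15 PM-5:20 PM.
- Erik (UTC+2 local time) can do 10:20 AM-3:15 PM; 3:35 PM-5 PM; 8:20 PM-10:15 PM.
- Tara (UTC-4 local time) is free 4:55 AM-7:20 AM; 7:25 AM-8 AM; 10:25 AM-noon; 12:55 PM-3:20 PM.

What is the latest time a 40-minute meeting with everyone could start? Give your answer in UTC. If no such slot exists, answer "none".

none

Wiremu in UTC: 08:35-10:40, 11:25-13:05, 13:15-14:40, 18:25-20:35 (add 4h to convert from UTC-4).
Pablo in UTC: 10:15-12:40, 16:40-20:20 (subtract 2h to convert from UTC+2).
Imani in UTC: 10:15-11:30, 13:05-15:00, 16:50-19:25, 19:30-20:00 (add 2h to convert from UTC-2).
Ben in UTC: 08:45-10:35, 11:25-13:05, 15:45-17:25 (add 7h to convert from UTC-7).
Viktor in UTC: 10:45-11:45, 14:00-14:50, 15:25-18:00, 18:15-19:20 (add 2h to convert from UTC-2).
Erik in UTC: 08:20-13:15, 13:35-15:00, 18:20-20:15 (subtract 2h to convert from UTC+2).
Tara in UTC: 08:55-11:20, 11:25-12:00, 14:25-16:00, 16:55-19:20 (add 4h to convert from UTC-4).
Wiremu ∩ Pablo: 10:15-10:40, 11:25-12:40, 18:25-20:20.
Wiremu ∩ Pablo ∩ Imani: 10:15-10:40, 11:25-11:30, 18:25-19:25, 19:30-20:00.
Wiremu ∩ Pablo ∩ Imani ∩ Ben: 10:15-10:35, 11:25-11:30.
Wiremu ∩ Pablo ∩ Imani ∩ Ben ∩ Viktor: 11:25-11:30.
Wiremu ∩ Pablo ∩ Imani ∩ Ben ∩ Viktor ∩ Erik: 11:25-11:30.
Wiremu ∩ Pablo ∩ Imani ∩ Ben ∩ Viktor ∩ Erik ∩ Tara: 11:25-11:30.
No common window is at least 40 minutes long.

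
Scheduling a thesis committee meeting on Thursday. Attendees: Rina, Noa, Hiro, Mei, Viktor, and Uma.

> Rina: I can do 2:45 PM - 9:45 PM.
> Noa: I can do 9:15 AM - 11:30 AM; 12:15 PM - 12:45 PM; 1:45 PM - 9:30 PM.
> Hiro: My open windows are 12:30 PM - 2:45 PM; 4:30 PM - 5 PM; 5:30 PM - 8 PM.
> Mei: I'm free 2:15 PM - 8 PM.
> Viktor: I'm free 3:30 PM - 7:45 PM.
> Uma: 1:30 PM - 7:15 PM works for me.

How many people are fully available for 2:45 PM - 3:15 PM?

4

Rina, Noa, Mei, and Uma can make the full 14:45-15:15 slot — that's 4.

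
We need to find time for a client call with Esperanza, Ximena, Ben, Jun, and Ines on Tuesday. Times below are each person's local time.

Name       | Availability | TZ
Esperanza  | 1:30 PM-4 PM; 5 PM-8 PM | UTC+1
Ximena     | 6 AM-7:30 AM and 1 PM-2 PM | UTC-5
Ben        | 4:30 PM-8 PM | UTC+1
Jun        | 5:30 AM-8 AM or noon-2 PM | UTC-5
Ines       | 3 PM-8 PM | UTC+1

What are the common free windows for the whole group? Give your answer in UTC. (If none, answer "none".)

Esperanza in UTC: 12:30-15:00, 16:00-19:00 (subtract 1h to convert from UTC+1).
Ximena in UTC: 11:00-12:30, 18:00-19:00 (add 5h to convert from UTC-5).
Ben in UTC: 15:30-19:00 (subtract 1h to convert from UTC+1).
Jun in UTC: 10:30-13:00, 17:00-19:00 (add 5h to convert from UTC-5).
Ines in UTC: 14:00-19:00 (subtract 1h to convert from UTC+1).
Esperanza ∩ Ximena: 18:00-19:00.
Esperanza ∩ Ximena ∩ Ben: 18:00-19:00.
Esperanza ∩ Ximena ∩ Ben ∩ Jun: 18:00-19:00.
Esperanza ∩ Ximena ∩ Ben ∩ Jun ∩ Ines: 18:00-19:00.
So the common availability across everyone is 18:00-19:00.

18:00-19:00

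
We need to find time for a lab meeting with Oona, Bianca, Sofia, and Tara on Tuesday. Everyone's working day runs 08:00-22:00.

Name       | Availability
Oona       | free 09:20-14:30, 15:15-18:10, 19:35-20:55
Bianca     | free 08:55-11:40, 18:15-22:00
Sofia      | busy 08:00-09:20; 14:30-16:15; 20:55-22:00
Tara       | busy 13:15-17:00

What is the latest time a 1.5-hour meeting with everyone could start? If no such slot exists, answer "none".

10:10

Oona free: 09:20-14:30, 15:15-18:10, 19:35-20:55.
Bianca free: 08:55-11:40, 18:15-22:00.
Sofia free: 09:20-14:30, 16:15-20:55 (invert busy blocks within the working day).
Tara free: 08:00-13:15, 17:00-22:00 (invert busy blocks within the working day).
Oona ∩ Bianca: 09:20-11:40, 19:35-20:55.
Oona ∩ Bianca ∩ Sofia: 09:20-11:40, 19:35-20:55.
Oona ∩ Bianca ∩ Sofia ∩ Tara: 09:20-11:40, 19:35-20:55.
The last common window of at least 90 minutes is 09:20-11:40; a 90-minute meeting can start as late as 10:10 and still end by 11:40.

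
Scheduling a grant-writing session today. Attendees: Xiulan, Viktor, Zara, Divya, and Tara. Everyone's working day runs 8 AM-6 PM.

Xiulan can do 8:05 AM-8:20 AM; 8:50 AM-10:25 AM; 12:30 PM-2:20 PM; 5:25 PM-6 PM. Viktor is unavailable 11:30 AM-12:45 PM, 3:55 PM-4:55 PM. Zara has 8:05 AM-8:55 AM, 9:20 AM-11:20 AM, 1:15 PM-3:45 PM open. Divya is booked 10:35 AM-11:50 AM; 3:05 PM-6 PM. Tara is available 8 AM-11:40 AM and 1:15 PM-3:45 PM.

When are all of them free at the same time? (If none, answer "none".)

08:05-08:20, 08:50-08:55, 09:20-10:25, 13:15-14:20

Xiulan free: 08:05-08:20, 08:50-10:25, 12:30-14:20, 17:25-18:00.
Viktor free: 08:00-11:30, 12:45-15:55, 16:55-18:00 (invert busy blocks within the working day).
Zara free: 08:05-08:55, 09:20-11:20, 13:15-15:45.
Divya free: 08:00-10:35, 11:50-15:05 (invert busy blocks within the working day).
Tara free: 08:00-11:40, 13:15-15:45.
Xiulan ∩ Viktor: 08:05-08:20, 08:50-10:25, 12:45-14:20, 17:25-18:00.
Xiulan ∩ Viktor ∩ Zara: 08:05-08:20, 08:50-08:55, 09:20-10:25, 13:15-14:20.
Xiulan ∩ Viktor ∩ Zara ∩ Divya: 08:05-08:20, 08:50-08:55, 09:20-10:25, 13:15-14:20.
Xiulan ∩ Viktor ∩ Zara ∩ Divya ∩ Tara: 08:05-08:20, 08:50-08:55, 09:20-10:25, 13:15-14:20.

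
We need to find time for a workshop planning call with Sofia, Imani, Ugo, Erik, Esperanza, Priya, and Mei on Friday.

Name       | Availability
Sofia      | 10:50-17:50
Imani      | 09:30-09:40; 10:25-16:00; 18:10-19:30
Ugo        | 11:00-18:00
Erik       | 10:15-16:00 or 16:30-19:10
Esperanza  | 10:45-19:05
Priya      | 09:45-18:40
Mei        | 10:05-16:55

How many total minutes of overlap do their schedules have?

Sofia ∩ Imani: 10:50-16:00.
Sofia ∩ Imani ∩ Ugo: 11:00-16:00.
Sofia ∩ Imani ∩ Ugo ∩ Erik: 11:00-16:00.
Sofia ∩ Imani ∩ Ugo ∩ Erik ∩ Esperanza: 11:00-16:00.
Sofia ∩ Imani ∩ Ugo ∩ Erik ∩ Esperanza ∩ Priya: 11:00-16:00.
Sofia ∩ Imani ∩ Ugo ∩ Erik ∩ Esperanza ∩ Priya ∩ Mei: 11:00-16:00.
So the common availability across everyone is 11:00-16:00.
That's a single block of 300 minutes.

300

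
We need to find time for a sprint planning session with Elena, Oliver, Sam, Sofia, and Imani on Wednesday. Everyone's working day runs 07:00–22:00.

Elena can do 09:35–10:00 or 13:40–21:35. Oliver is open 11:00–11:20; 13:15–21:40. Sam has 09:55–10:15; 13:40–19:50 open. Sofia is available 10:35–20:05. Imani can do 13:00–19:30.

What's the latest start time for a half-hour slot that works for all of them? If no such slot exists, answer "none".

19:00

Elena ∩ Oliver: 13:40-21:35.
Elena ∩ Oliver ∩ Sam: 13:40-19:50.
Elena ∩ Oliver ∩ Sam ∩ Sofia: 13:40-19:50.
Elena ∩ Oliver ∩ Sam ∩ Sofia ∩ Imani: 13:40-19:30.
The last common window of at least 30 minutes is 13:40-19:30; a 30-minute meeting can start as late as 19:00 and still end by 19:30.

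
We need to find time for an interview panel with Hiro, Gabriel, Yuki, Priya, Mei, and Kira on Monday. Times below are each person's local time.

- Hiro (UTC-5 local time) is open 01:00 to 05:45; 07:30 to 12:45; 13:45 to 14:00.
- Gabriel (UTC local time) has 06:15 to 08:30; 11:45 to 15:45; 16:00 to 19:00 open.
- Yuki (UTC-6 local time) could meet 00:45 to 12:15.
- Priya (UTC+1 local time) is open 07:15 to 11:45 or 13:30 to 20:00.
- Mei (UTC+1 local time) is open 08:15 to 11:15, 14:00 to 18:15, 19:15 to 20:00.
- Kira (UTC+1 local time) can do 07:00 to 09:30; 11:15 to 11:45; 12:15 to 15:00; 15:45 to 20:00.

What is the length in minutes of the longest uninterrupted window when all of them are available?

75

Hiro in UTC: 06:00-10:45, 12:30-17:45, 18:45-19:00 (add 5h to convert from UTC-5).
Gabriel in UTC: 06:15-08:30, 11:45-15:45, 16:00-19:00.
Yuki in UTC: 06:45-18:15 (add 6h to convert from UTC-6).
Priya in UTC: 06:15-10:45, 12:30-19:00 (subtract 1h to convert from UTC+1).
Mei in UTC: 07:15-10:15, 13:00-17:15, 18:15-19:00 (subtract 1h to convert from UTC+1).
Kira in UTC: 06:00-08:30, 10:15-10:45, 11:15-14:00, 14:45-19:00 (subtract 1h to convert from UTC+1).
Hiro ∩ Gabriel: 06:15-08:30, 12:30-15:45, 16:00-17:45, 18:45-19:00.
Hiro ∩ Gabriel ∩ Yuki: 06:45-08:30, 12:30-15:45, 16:00-17:45.
Hiro ∩ Gabriel ∩ Yuki ∩ Priya: 06:45-08:30, 12:30-15:45, 16:00-17:45.
Hiro ∩ Gabriel ∩ Yuki ∩ Priya ∩ Mei: 07:15-08:30, 13:00-15:45, 16:00-17:15.
Hiro ∩ Gabriel ∩ Yuki ∩ Priya ∩ Mei ∩ Kira: 07:15-08:30, 13:00-14:00, 14:45-15:45, 16:00-17:15.
Those are the intersection windows.
The longest is 07:15-08:30 at 75 minutes.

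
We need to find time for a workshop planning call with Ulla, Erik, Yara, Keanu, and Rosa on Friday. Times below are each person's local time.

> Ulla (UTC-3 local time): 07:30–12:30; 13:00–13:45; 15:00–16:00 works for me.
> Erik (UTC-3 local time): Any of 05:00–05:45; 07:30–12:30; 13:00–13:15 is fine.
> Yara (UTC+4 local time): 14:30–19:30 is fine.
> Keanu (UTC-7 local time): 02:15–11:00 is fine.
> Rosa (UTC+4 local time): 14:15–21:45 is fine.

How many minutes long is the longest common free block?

300

Ulla in UTC: 10:30-15:30, 16:00-16:45, 18:00-19:00 (add 3h to convert from UTC-3).
Erik in UTC: 08:00-08:45, 10:30-15:30, 16:00-16:15 (add 3h to convert from UTC-3).
Yara in UTC: 10:30-15:30 (subtract 4h to convert from UTC+4).
Keanu in UTC: 09:15-18:00 (add 7h to convert from UTC-7).
Rosa in UTC: 10:15-17:45 (subtract 4h to convert from UTC+4).
Ulla ∩ Erik: 10:30-15:30, 16:00-16:15.
Ulla ∩ Erik ∩ Yara: 10:30-15:30.
Ulla ∩ Erik ∩ Yara ∩ Keanu: 10:30-15:30.
Ulla ∩ Erik ∩ Yara ∩ Keanu ∩ Rosa: 10:30-15:30.
The longest is 10:30-15:30 at 300 minutes.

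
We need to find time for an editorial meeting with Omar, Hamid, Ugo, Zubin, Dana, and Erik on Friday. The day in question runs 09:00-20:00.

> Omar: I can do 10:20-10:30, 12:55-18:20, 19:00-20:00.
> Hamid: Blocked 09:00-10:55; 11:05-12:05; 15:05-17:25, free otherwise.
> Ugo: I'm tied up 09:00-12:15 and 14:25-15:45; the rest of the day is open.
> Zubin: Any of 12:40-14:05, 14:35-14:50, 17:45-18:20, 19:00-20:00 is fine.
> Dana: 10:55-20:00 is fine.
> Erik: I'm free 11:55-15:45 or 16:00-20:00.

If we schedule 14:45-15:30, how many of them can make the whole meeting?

3

Omar free: 10:20-10:30, 12:55-18:20, 19:00-20:00.
Hamid free: 10:55-11:05, 12:05-15:05, 17:25-20:00 (invert busy blocks within the working day).
Ugo free: 12:15-14:25, 15:45-20:00 (invert busy blocks within the working day).
Zubin free: 12:40-14:05, 14:35-14:50, 17:45-18:20, 19:00-20:00.
Dana free: 10:55-20:00.
Erik free: 11:55-15:45, 16:00-20:00.
Omar, Dana, and Erik can make the full 14:45-15:30 slot — that's 3.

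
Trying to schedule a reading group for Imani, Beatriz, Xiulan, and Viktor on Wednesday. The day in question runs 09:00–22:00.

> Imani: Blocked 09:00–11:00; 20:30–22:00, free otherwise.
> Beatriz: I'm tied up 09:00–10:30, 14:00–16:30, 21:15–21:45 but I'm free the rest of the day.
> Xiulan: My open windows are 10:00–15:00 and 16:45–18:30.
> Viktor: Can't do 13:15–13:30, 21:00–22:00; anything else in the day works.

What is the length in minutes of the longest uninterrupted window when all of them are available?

Imani free: 11:00-20:30 (invert busy blocks within the working day).
Beatriz free: 10:30-14:00, 16:30-21:15, 21:45-22:00 (invert busy blocks within the working day).
Xiulan free: 10:00-15:00, 16:45-18:30.
Viktor free: 09:00-13:15, 13:30-21:00 (invert busy blocks within the working day).
Imani ∩ Beatriz: 11:00-14:00, 16:30-20:30.
Imani ∩ Beatriz ∩ Xiulan: 11:00-14:00, 16:45-18:30.
Imani ∩ Beatriz ∩ Xiulan ∩ Viktor: 11:00-13:15, 13:30-14:00, 16:45-18:30.
The longest is 11:00-13:15 at 135 minutes.

135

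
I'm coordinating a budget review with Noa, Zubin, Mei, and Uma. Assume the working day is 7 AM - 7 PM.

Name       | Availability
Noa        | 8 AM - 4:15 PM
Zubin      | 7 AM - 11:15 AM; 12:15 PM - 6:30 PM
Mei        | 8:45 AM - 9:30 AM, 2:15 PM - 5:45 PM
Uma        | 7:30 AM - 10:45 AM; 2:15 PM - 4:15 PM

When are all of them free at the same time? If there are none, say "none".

Noa ∩ Zubin: 08:00-11:15, 12:15-16:15.
Noa ∩ Zubin ∩ Mei: 08:45-09:30, 14:15-16:15.
Noa ∩ Zubin ∩ Mei ∩ Uma: 08:45-09:30, 14:15-16:15.

08:45-09:30, 14:15-16:15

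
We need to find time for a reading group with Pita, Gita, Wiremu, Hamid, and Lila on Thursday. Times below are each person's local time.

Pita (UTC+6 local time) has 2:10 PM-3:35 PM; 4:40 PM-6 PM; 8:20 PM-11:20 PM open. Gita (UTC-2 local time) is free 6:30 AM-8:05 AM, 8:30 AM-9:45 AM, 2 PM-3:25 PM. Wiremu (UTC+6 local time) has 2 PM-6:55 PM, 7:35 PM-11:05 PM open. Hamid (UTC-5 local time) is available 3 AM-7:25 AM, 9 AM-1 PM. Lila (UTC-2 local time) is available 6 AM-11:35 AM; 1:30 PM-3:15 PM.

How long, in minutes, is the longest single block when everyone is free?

Pita in UTC: 08:10-09:35, 10:40-12:00, 14:20-17:20 (subtract 6h to convert from UTC+6).
Gita in UTC: 08:30-10:05, 10:30-11:45, 16:00-17:25 (add 2h to convert from UTC-2).
Wiremu in UTC: 08:00-12:55, 13:35-17:05 (subtract 6h to convert from UTC+6).
Hamid in UTC: 08:00-12:25, 14:00-18:00 (add 5h to convert from UTC-5).
Lila in UTC: 08:00-13:35, 15:30-17:15 (add 2h to convert from UTC-2).
Pita ∩ Gita: 08:30-09:35, 10:40-11:45, 16:00-17:20.
Pita ∩ Gita ∩ Wiremu: 08:30-09:35, 10:40-11:45, 16:00-17:05.
Pita ∩ Gita ∩ Wiremu ∩ Hamid: 08:30-09:35, 10:40-11:45, 16:00-17:05.
Pita ∩ Gita ∩ Wiremu ∩ Hamid ∩ Lila: 08:30-09:35, 10:40-11:45, 16:00-17:05.
The longest is 08:30-09:35 at 65 minutes.

65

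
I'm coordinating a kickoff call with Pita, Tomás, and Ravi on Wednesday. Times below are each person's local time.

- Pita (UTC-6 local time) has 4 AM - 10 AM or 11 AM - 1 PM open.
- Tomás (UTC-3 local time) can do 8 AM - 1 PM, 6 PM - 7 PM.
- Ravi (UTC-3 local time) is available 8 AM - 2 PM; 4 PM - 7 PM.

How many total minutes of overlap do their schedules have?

300

Pita in UTC: 10:00-16:00, 17:00-19:00 (add 6h to convert from UTC-6).
Tomás in UTC: 11:00-16:00, 21:00-22:00 (add 3h to convert from UTC-3).
Ravi in UTC: 11:00-17:00, 19:00-22:00 (add 3h to convert from UTC-3).
Pita ∩ Tomás: 11:00-16:00.
Pita ∩ Tomás ∩ Ravi: 11:00-16:00.
That's a single block of 300 minutes.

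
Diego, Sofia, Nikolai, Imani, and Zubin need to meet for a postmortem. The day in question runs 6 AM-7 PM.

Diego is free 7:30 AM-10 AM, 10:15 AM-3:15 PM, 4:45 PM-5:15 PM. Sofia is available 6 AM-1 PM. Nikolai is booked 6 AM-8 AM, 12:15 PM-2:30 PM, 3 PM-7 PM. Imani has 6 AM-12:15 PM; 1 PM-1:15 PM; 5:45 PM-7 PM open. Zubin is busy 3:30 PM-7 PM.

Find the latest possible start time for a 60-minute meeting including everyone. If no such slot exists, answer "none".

Diego free: 07:30-10:00, 10:15-15:15, 16:45-17:15.
Sofia free: 06:00-13:00.
Nikolai free: 08:00-12:15, 14:30-15:00 (invert busy blocks within the working day).
Imani free: 06:00-12:15, 13:00-13:15, 17:45-19:00.
Zubin free: 06:00-15:30 (invert busy blocks within the working day).
Diego ∩ Sofia: 07:30-10:00, 10:15-13:00.
Diego ∩ Sofia ∩ Nikolai: 08:00-10:00, 10:15-12:15.
Diego ∩ Sofia ∩ Nikolai ∩ Imani: 08:00-10:00, 10:15-12:15.
Diego ∩ Sofia ∩ Nikolai ∩ Imani ∩ Zubin: 08:00-10:00, 10:15-12:15.
Those are the intersection windows.
The last common window of at least 60 minutes is 10:15-12:15; a 60-minute meeting can start as late as 11:15 and still end by 12:15.

11:15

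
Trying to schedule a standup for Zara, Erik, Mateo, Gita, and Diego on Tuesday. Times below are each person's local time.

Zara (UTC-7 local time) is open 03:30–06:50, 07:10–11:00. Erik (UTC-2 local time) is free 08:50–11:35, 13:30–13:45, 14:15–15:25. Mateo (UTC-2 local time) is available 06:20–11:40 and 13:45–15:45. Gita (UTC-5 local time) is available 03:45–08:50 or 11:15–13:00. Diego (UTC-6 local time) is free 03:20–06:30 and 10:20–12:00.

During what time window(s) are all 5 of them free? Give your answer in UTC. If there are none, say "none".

Zara in UTC: 10:30-13:50, 14:10-18:00 (add 7h to convert from UTC-7).
Erik in UTC: 10:50-13:35, 15:30-15:45, 16:15-17:25 (add 2h to convert from UTC-2).
Mateo in UTC: 08:20-13:40, 15:45-17:45 (add 2h to convert from UTC-2).
Gita in UTC: 08:45-13:50, 16:15-18:00 (add 5h to convert from UTC-5).
Diego in UTC: 09:20-12:30, 16:20-18:00 (add 6h to convert from UTC-6).
Zara ∩ Erik: 10:50-13:35, 15:30-15:45, 16:15-17:25.
Zara ∩ Erik ∩ Mateo: 10:50-13:35, 16:15-17:25.
Zara ∩ Erik ∩ Mateo ∩ Gita: 10:50-13:35, 16:15-17:25.
Zara ∩ Erik ∩ Mateo ∩ Gita ∩ Diego: 10:50-12:30, 16:20-17:25.

10:50-12:30, 16:20-17:25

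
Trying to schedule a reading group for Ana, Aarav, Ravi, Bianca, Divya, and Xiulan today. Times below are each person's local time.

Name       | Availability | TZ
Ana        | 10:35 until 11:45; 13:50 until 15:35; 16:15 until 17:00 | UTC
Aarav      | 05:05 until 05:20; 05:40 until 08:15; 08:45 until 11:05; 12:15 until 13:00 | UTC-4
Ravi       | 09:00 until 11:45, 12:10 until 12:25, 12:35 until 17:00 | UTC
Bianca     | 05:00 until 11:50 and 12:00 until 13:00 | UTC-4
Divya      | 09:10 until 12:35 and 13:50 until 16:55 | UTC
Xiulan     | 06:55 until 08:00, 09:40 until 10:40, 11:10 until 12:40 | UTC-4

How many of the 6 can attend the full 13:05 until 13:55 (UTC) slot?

3

Ana in UTC: 10:35-11:45, 13:50-15:35, 16:15-17:00.
Aarav in UTC: 09:05-09:20, 09:40-12:15, 12:45-15:05, 16:15-17:00 (add 4h to convert from UTC-4).
Ravi in UTC: 09:00-11:45, 12:10-12:25, 12:35-17:00.
Bianca in UTC: 09:00-15:50, 16:00-17:00 (add 4h to convert from UTC-4).
Divya in UTC: 09:10-12:35, 13:50-16:55.
Xiulan in UTC: 10:55-12:00, 13:40-14:40, 15:10-16:40 (add 4h to convert from UTC-4).
Aarav, Ravi, and Bianca can make the full 13:05-13:55 slot — that's 3.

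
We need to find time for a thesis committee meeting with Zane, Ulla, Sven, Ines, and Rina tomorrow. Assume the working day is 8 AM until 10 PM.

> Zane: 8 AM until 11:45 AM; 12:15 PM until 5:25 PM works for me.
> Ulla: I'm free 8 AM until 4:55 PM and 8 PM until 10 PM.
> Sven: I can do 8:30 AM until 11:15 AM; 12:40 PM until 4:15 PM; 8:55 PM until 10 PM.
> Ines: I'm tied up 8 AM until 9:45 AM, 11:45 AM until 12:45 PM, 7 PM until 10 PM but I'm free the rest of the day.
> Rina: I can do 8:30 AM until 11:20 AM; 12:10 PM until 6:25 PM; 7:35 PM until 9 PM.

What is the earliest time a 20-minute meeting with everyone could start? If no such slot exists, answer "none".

Zane free: 08:00-11:45, 12:15-17:25.
Ulla free: 08:00-16:55, 20:00-22:00.
Sven free: 08:30-11:15, 12:40-16:15, 20:55-22:00.
Ines free: 09:45-11:45, 12:45-19:00 (invert busy blocks within the working day).
Rina free: 08:30-11:20, 12:10-18:25, 19:35-21:00.
Zane ∩ Ulla: 08:00-11:45, 12:15-16:55.
Zane ∩ Ulla ∩ Sven: 08:30-11:15, 12:40-16:15.
Zane ∩ Ulla ∩ Sven ∩ Ines: 09:45-11:15, 12:45-16:15.
Zane ∩ Ulla ∩ Sven ∩ Ines ∩ Rina: 09:45-11:15, 12:45-16:15.
The first common window of at least 20 minutes is 09:45-11:15, so the earliest start is 09:45.

09:45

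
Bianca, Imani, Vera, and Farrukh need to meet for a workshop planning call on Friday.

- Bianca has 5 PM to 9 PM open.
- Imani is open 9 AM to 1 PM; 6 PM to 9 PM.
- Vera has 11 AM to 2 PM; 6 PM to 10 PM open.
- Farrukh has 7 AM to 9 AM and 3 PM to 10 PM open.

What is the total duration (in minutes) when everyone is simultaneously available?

180

Bianca ∩ Imani: 18:00-21:00.
Bianca ∩ Imani ∩ Vera: 18:00-21:00.
Bianca ∩ Imani ∩ Vera ∩ Farrukh: 18:00-21:00.
Those are the intersection windows.
That's a single block of 180 minutes.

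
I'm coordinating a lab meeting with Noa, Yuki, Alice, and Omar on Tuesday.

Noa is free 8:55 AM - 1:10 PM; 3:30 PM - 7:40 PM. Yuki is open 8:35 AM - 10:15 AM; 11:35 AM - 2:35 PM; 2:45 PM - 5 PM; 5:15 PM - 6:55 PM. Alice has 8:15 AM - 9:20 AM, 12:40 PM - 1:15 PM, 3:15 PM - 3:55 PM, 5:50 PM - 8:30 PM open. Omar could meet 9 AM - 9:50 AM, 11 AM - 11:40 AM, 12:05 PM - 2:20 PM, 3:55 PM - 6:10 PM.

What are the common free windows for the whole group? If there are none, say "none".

Noa ∩ Yuki: 08:55-10:15, 11:35-13:10, 15:30-17:00, 17:15-18:55.
Noa ∩ Yuki ∩ Alice: 08:55-09:20, 12:40-13:10, 15:30-15:55, 17:50-18:55.
Noa ∩ Yuki ∩ Alice ∩ Omar: 09:00-09:20, 12:40-13:10, 17:50-18:10.

09:00-09:20, 12:40-13:10, 17:50-18:10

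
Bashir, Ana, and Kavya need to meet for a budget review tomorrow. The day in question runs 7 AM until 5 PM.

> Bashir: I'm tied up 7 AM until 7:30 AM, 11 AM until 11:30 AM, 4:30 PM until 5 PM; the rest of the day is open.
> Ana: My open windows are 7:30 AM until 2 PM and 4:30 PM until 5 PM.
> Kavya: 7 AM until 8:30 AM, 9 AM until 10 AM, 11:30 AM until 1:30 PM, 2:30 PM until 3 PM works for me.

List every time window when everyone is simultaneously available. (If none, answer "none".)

Bashir free: 07:30-11:00, 11:30-16:30 (invert busy blocks within the working day).
Ana free: 07:30-14:00, 16:30-17:00.
Kavya free: 07:00-08:30, 09:00-10:00, 11:30-13:30, 14:30-15:00.
Bashir ∩ Ana: 07:30-11:00, 11:30-14:00.
Bashir ∩ Ana ∩ Kavya: 07:30-08:30, 09:00-10:00, 11:30-13:30.

07:30-08:30, 09:00-10:00, 11:30-13:30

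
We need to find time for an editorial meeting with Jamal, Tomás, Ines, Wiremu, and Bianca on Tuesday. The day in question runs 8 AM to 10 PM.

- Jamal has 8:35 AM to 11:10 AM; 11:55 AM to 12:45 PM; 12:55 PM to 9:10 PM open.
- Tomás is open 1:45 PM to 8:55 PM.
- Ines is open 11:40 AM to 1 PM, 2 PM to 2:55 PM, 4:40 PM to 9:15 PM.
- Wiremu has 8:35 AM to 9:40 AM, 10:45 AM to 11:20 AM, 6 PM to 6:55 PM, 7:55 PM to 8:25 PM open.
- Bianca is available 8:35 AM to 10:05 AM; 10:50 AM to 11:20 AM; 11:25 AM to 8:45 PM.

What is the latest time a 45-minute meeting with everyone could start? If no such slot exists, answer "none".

18:10

Jamal ∩ Tomás: 13:45-20:55.
Jamal ∩ Tomás ∩ Ines: 14:00-14:55, 16:40-20:55.
Jamal ∩ Tomás ∩ Ines ∩ Wiremu: 18:00-18:55, 19:55-20:25.
Jamal ∩ Tomás ∩ Ines ∩ Wiremu ∩ Bianca: 18:00-18:55, 19:55-20:25.
The last common window of at least 45 minutes is 18:00-18:55; a 45-minute meeting can start as late as 18:10 and still end by 18:55.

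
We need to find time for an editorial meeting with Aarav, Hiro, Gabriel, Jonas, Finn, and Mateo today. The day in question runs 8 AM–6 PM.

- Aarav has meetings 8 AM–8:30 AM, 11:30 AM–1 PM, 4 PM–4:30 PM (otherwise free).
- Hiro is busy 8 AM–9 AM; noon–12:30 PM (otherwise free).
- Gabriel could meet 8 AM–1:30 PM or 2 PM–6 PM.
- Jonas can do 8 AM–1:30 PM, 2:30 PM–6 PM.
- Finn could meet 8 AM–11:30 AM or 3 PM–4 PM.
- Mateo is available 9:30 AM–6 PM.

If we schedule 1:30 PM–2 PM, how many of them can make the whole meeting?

Aarav free: 08:30-11:30, 13:00-16:00, 16:30-18:00 (invert busy blocks within the working day).
Hiro free: 09:00-12:00, 12:30-18:00 (invert busy blocks within the working day).
Gabriel free: 08:00-13:30, 14:00-18:00.
Jonas free: 08:00-13:30, 14:30-18:00.
Finn free: 08:00-11:30, 15:00-16:00.
Mateo free: 09:30-18:00.
Aarav, Hiro, and Mateo can make the full 13:30-14:00 slot — that's 3.

3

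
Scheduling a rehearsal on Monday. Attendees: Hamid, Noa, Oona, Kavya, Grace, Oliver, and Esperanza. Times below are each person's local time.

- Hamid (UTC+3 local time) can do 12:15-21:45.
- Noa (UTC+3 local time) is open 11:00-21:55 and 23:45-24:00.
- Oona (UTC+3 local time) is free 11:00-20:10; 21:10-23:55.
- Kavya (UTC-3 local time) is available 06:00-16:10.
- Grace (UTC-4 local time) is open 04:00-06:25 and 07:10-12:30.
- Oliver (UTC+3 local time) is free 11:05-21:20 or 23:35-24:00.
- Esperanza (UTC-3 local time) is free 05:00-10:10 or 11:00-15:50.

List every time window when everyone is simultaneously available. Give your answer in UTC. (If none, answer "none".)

09:15-10:25, 11:10-13:10, 14:00-16:30

Hamid in UTC: 09:15-18:45 (subtract 3h to convert from UTC+3).
Noa in UTC: 08:00-18:55, 20:45-21:00 (subtract 3h to convert from UTC+3).
Oona in UTC: 08:00-17:10, 18:10-20:55 (subtract 3h to convert from UTC+3).
Kavya in UTC: 09:00-19:10 (add 3h to convert from UTC-3).
Grace in UTC: 08:00-10:25, 11:10-16:30 (add 4h to convert from UTC-4).
Oliver in UTC: 08:05-18:20, 20:35-21:00 (subtract 3h to convert from UTC+3).
Esperanza in UTC: 08:00-13:10, 14:00-18:50 (add 3h to convert from UTC-3).
Hamid ∩ Noa: 09:15-18:45.
Hamid ∩ Noa ∩ Oona: 09:15-17:10, 18:10-18:45.
Hamid ∩ Noa ∩ Oona ∩ Kavya: 09:15-17:10, 18:10-18:45.
Hamid ∩ Noa ∩ Oona ∩ Kavya ∩ Grace: 09:15-10:25, 11:10-16:30.
Hamid ∩ Noa ∩ Oona ∩ Kavya ∩ Grace ∩ Oliver: 09:15-10:25, 11:10-16:30.
Hamid ∩ Noa ∩ Oona ∩ Kavya ∩ Grace ∩ Oliver ∩ Esperanza: 09:15-10:25, 11:10-13:10, 14:00-16:30.
Those are the intersection windows.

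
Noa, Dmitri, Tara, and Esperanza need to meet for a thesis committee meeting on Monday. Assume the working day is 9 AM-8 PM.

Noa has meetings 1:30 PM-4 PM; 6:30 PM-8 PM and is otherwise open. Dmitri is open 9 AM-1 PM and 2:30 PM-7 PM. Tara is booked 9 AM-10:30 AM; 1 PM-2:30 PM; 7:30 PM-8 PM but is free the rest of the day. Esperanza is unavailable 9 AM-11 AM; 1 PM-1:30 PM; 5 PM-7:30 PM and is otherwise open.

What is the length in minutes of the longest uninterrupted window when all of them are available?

120

Noa free: 09:00-13:30, 16:00-18:30 (invert busy blocks within the working day).
Dmitri free: 09:00-13:00, 14:30-19:00.
Tara free: 10:30-13:00, 14:30-19:30 (invert busy blocks within the working day).
Esperanza free: 11:00-13:00, 13:30-17:00, 19:30-20:00 (invert busy blocks within the working day).
Noa ∩ Dmitri: 09:00-13:00, 16:00-18:30.
Noa ∩ Dmitri ∩ Tara: 10:30-13:00, 16:00-18:30.
Noa ∩ Dmitri ∩ Tara ∩ Esperanza: 11:00-13:00, 16:00-17:00.
The longest is 11:00-13:00 at 120 minutes.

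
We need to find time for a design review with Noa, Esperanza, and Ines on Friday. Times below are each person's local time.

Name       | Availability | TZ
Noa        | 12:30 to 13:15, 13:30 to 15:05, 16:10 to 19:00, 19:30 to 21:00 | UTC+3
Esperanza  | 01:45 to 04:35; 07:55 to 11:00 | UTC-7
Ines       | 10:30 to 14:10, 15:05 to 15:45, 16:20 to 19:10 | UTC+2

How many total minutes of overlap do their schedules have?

Noa in UTC: 09:30-10:15, 10:30-12:05, 13:10-16:00, 16:30-18:00 (subtract 3h to convert from UTC+3).
Esperanza in UTC: 08:45-11:35, 14:55-18:00 (add 7h to convert from UTC-7).
Ines in UTC: 08:30-12:10, 13:05-13:45, 14:20-17:10 (subtract 2h to convert from UTC+2).
Noa ∩ Esperanza: 09:30-10:15, 10:30-11:35, 14:55-16:00, 16:30-18:00.
Noa ∩ Esperanza ∩ Ines: 09:30-10:15, 10:30-11:35, 14:55-16:00, 16:30-17:10.
Summing the common windows: 45 + 65 + 65 + 40 = 215 minutes.

215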